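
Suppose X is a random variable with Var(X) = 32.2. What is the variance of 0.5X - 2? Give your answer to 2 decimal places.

8.05

Var(0.5X - 2) = (0.5)²·Var(X) = 0.25·32.2 = 8.05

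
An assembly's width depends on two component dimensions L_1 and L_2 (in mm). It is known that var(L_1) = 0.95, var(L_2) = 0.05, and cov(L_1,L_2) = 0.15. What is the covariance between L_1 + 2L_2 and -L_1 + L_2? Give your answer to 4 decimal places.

-1.0000

cov(L_1 + 2L_2, -L_1 + L_2) = (1)(-1)var(L_1) + (2)(1)var(L_2) + [(1)(1) + (2)(-1)]cov(L_1,L_2)
= -1·0.95 + 2·0.05 + -1·0.15 = -1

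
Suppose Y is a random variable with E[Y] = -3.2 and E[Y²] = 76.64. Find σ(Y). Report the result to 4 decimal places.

Var(Y) = 76.64 − (-3.2)² = 66.4
σ(Y) = √66.4 ≈ 8.1486

8.1486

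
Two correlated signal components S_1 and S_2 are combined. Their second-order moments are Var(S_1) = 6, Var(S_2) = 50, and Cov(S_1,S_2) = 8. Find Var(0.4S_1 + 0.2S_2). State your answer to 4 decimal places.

4.2400

Var(0.4S_1 + 0.2S_2) = (0.4)²·Var(S_1) + (0.2)²·Var(S_2) + 2·(0.4)·(0.2)·Cov(S_1,S_2)
= 0.16·6 + 0.04·50 + 0.16·8 = 4.24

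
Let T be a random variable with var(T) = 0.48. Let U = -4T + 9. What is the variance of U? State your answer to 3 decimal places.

var(-4T + 9) = (-4)²·var(T) = 16·0.48 = 7.68

7.680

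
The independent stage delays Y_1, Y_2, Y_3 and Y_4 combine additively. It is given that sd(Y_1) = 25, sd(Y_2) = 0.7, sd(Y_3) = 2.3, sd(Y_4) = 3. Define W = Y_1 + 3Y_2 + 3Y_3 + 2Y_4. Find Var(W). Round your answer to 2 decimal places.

Var(Y_1) = 625, Var(Y_2) = 0.49, Var(Y_3) = 5.29, Var(Y_4) = 9
By independence, Var(W) = (1)²Var(Y_1) + (3)²Var(Y_2) + (3)²Var(Y_3) + (2)²Var(Y_4)
= (1)²·625 + (3)²·0.49 + (3)²·5.29 + (2)²·9 = 713.02

713.02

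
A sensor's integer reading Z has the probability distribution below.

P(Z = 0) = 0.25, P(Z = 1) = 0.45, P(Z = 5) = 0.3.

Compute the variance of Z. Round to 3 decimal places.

4.148

E[Z] = (0)(0.25) + (1)(0.45) + (5)(0.3) = 1.95
E[Z²] = (0)²(0.25) + (1)²(0.45) + (5)²(0.3) = 7.95
V(Z) = E[Z²] − (E[Z])² = 7.95 − (1.95)² = 4.1475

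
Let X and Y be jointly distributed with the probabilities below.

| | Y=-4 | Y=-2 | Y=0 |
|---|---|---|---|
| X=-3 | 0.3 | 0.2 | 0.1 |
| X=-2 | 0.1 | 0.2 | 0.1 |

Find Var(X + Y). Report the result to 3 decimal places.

2.800

E[X] = -2.6,  E[Y] = -2.4,  E[XY] = 6.4
Var(X) = 7 − (-2.6)² = 0.24;  Var(Y) = 8 − (-2.4)² = 2.24
Cov(X,Y) = 6.4 − (-2.6)(-2.4) = 0.16
Var(X + Y) = (1)²·0.24 + (1)²·2.24 + 2·(1)·(1)·0.16 = 2.8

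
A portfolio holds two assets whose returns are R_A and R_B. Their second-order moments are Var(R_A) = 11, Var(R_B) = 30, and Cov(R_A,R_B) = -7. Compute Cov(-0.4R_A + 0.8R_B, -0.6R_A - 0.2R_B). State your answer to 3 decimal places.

0.640

Cov(-0.4R_A + 0.8R_B, -0.6R_A - 0.2R_B) = (-0.4)(-0.6)Var(R_A) + (0.8)(-0.2)Var(R_B) + [(-0.4)(-0.2) + (0.8)(-0.6)]Cov(R_A,R_B)
= 0.24·11 + -0.16·30 + -0.4·-7 = 0.64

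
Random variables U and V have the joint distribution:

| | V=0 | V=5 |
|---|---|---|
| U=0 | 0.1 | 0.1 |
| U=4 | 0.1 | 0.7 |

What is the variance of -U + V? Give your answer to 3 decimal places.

4.160

E[U] = 3.2,  E[V] = 4,  E[UV] = 14
Var(U) = 12.8 − (3.2)² = 2.56;  Var(V) = 20 − (4)² = 4
Cov(U,V) = 14 − (3.2)(4) = 1.2
Var(-U + V) = (-1)²·2.56 + (1)²·4 + 2·(-1)·(1)·1.2 = 4.16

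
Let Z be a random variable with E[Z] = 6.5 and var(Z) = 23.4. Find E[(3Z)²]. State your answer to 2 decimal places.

590.85

E[3Z] = 3·6.5 = 19.5
var(3Z) = (3)²·23.4 = 210.6
E[(3Z)²] = var((3Z)) + (E[(3Z)])² = 210.6 + (19.5)² = 590.85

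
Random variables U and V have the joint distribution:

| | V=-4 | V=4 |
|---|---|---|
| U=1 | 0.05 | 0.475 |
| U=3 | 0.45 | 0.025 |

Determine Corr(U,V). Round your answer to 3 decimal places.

E[U] = 1.95,  E[V] = 0
E[UV] = -3.4
Cov(U,V) = E[UV] − E[U]E[V] = -3.4 − (1.95)(0) = -3.4
Var(U) = 0.9975,  Var(V) = 16
ρ = -3.4 / √(0.9975·16) ≈ -0.851

-0.851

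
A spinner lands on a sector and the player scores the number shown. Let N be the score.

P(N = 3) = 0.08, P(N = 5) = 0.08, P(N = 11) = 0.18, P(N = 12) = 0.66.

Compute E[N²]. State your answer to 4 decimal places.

E[N²] = (3)²(0.08) + (5)²(0.08) + (11)²(0.18) + (12)²(0.66) = 119.54

119.5400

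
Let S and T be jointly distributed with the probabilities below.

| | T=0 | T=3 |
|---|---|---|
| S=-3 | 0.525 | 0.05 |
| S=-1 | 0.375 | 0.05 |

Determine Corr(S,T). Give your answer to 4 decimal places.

0.0506

E[S] = -2.15,  E[T] = 0.3
E[ST] = -0.6
cov(S,T) = E[ST] − E[S]E[T] = -0.6 − (-2.15)(0.3) = 0.045
Var(S) = 0.9775,  Var(T) = 0.81
ρ = 0.045 / √(0.9775·0.81) ≈ 0.0506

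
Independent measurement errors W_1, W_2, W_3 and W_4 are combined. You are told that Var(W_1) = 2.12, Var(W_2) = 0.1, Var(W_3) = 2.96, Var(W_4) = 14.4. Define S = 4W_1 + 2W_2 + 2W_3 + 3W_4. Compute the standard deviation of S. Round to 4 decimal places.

By independence, Var(S) = (4)²Var(W_1) + (2)²Var(W_2) + (2)²Var(W_3) + (3)²Var(W_4)
= (4)²·2.12 + (2)²·0.1 + (2)²·2.96 + (3)²·14.4 = 175.76
SD(S) = √175.76 ≈ 13.2575

13.2575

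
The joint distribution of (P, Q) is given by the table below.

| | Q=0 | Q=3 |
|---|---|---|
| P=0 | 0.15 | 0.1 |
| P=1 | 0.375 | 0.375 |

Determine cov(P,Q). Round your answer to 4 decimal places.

E[P] = 0.75,  E[Q] = 1.425
E[PQ] = 1.125
cov(P,Q) = E[PQ] − E[P]E[Q] = 1.125 − (0.75)(1.425) = 0.05625

0.0563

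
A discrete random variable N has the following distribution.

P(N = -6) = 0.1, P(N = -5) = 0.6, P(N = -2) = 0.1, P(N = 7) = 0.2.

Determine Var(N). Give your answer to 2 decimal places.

E[N] = (-6)(0.1) + (-5)(0.6) + (-2)(0.1) + (7)(0.2) = -2.4
E[N²] = (-6)²(0.1) + (-5)²(0.6) + (-2)²(0.1) + (7)²(0.2) = 28.8
Var(N) = E[N²] − (E[N])² = 28.8 − (-2.4)² = 23.04

23.04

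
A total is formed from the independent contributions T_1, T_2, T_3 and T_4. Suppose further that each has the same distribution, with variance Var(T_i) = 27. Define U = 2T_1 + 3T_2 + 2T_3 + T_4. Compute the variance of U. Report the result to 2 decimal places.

By independence, Var(U) = (2)²Var(T_1) + (3)²Var(T_2) + (2)²Var(T_3) + (1)²Var(T_4)
= (2)²·27 + (3)²·27 + (2)²·27 + (1)²·27 = 486

486.00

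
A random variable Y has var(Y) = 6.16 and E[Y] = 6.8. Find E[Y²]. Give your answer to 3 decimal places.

E[Y²] = var(Y) + (E[Y])² = 6.16 + (6.8)² = 52.4

52.400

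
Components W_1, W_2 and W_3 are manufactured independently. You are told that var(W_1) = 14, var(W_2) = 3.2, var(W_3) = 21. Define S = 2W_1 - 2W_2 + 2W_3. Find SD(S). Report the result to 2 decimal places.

12.36

By independence, var(S) = (2)²var(W_1) + (-2)²var(W_2) + (2)²var(W_3)
= (2)²·14 + (-2)²·3.2 + (2)²·21 = 152.8
SD(S) = √152.8 ≈ 12.36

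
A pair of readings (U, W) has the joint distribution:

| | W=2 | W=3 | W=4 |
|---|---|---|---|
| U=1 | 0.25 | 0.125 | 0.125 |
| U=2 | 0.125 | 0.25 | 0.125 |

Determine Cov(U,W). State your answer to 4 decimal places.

0.0625

E[U] = 1.5,  E[W] = 2.875
E[UW] = 4.375
Cov(U,W) = E[UW] − E[U]E[W] = 4.375 − (1.5)(2.875) = 0.0625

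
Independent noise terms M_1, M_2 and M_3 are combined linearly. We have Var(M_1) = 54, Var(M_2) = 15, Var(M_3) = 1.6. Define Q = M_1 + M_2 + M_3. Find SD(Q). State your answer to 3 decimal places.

8.402

By independence, Var(Q) = (1)²Var(M_1) + (1)²Var(M_2) + (1)²Var(M_3)
= (1)²·54 + (1)²·15 + (1)²·1.6 = 70.6
SD(Q) = √70.6 ≈ 8.402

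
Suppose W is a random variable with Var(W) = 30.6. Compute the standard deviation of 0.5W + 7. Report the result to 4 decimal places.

Var(0.5W + 7) = (0.5)²·30.6 = 7.65
SD(0.5W + 7) = √7.65 ≈ 2.7659

2.7659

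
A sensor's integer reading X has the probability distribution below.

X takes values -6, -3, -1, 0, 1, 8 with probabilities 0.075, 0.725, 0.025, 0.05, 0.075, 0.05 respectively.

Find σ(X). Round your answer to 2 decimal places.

2.79

E[X] = (-6)(0.075) + (-3)(0.725) + (-1)(0.025) + (0)(0.05) + (1)(0.075) + (8)(0.05) = -2.175
E[X²] = (-6)²(0.075) + (-3)²(0.725) + (-1)²(0.025) + (0)²(0.05) + (1)²(0.075) + (8)²(0.05) = 12.525
var(X) = E[X²] − (E[X])² = 12.525 − (-2.175)² = 7.794375
σ(X) = √7.794375 ≈ 2.79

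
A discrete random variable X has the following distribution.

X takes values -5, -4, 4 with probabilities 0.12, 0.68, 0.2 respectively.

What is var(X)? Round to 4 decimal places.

10.7296

E[X] = (-5)(0.12) + (-4)(0.68) + (4)(0.2) = -2.52
E[X²] = (-5)²(0.12) + (-4)²(0.68) + (4)²(0.2) = 17.08
var(X) = E[X²] − (E[X])² = 17.08 − (-2.52)² = 10.7296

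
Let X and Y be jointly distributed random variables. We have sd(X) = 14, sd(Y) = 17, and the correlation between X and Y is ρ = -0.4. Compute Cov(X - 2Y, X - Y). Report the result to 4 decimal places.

var(X) = (14)² = 196;  var(Y) = (17)² = 289
Cov(X,Y) = ρ·sd(X)·sd(Y) = -0.4·14·17 = -95.2
Cov(X - 2Y, X - Y) = (1)(1)var(X) + (-2)(-1)var(Y) + [(1)(-1) + (-2)(1)]Cov(X,Y)
= 1·196 + 2·289 + -3·-95.2 = 1059.6

1059.6000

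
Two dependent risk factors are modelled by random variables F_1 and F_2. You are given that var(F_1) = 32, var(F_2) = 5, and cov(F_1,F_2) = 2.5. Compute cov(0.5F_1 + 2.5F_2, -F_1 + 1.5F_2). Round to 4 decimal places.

cov(0.5F_1 + 2.5F_2, -F_1 + 1.5F_2) = (0.5)(-1)var(F_1) + (2.5)(1.5)var(F_2) + [(0.5)(1.5) + (2.5)(-1)]cov(F_1,F_2)
= -0.5·32 + 3.75·5 + -1.75·2.5 = -1.625

-1.6250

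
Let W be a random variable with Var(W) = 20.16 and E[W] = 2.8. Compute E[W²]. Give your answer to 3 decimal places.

E[W²] = Var(W) + (E[W])² = 20.16 + (2.8)² = 28

28.000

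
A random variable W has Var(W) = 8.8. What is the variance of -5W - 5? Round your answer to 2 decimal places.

220.00

Var(-5W - 5) = (-5)²·Var(W) = 25·8.8 = 220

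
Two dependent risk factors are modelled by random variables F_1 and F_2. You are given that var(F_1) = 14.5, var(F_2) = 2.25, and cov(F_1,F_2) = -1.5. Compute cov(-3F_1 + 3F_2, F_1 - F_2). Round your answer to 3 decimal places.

-59.250

cov(-3F_1 + 3F_2, F_1 - F_2) = (-3)(1)var(F_1) + (3)(-1)var(F_2) + [(-3)(-1) + (3)(1)]cov(F_1,F_2)
= -3·14.5 + -3·2.25 + 6·-1.5 = -59.25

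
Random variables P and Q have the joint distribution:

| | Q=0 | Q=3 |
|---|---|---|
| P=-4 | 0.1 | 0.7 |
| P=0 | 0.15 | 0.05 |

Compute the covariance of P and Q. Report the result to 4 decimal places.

E[P] = -3.2,  E[Q] = 2.25
E[PQ] = -8.4
cov(P,Q) = E[PQ] − E[P]E[Q] = -8.4 − (-3.2)(2.25) = -1.2

-1.2000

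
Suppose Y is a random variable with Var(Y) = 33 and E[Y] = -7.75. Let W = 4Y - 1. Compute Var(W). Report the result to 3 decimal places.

Var(4Y - 1) = (4)²·Var(Y) = 16·33 = 528

528.000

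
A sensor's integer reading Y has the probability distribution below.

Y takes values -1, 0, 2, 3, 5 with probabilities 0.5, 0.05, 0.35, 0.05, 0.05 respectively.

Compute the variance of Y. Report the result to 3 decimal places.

3.240

E[Y] = (-1)(0.5) + (0)(0.05) + (2)(0.35) + (3)(0.05) + (5)(0.05) = 0.6
E[Y²] = (-1)²(0.5) + (0)²(0.05) + (2)²(0.35) + (3)²(0.05) + (5)²(0.05) = 3.6
V(Y) = E[Y²] − (E[Y])² = 3.6 − (0.6)² = 3.24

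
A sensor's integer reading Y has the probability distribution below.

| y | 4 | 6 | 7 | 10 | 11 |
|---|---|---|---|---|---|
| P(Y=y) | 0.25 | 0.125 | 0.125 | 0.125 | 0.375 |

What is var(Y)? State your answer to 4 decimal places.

8.5000

E[Y] = (4)(0.25) + (6)(0.125) + (7)(0.125) + (10)(0.125) + (11)(0.375) = 8
E[Y²] = (4)²(0.25) + (6)²(0.125) + (7)²(0.125) + (10)²(0.125) + (11)²(0.375) = 72.5
var(Y) = E[Y²] − (E[Y])² = 72.5 − (8)² = 8.5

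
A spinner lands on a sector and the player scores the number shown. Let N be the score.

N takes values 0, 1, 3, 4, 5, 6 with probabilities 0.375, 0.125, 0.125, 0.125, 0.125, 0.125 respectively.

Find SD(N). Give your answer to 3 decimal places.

2.288

E[N] = (0)(0.375) + (1)(0.125) + (3)(0.125) + (4)(0.125) + (5)(0.125) + (6)(0.125) = 2.375
E[N²] = (0)²(0.375) + (1)²(0.125) + (3)²(0.125) + (4)²(0.125) + (5)²(0.125) + (6)²(0.125) = 10.875
var(N) = E[N²] − (E[N])² = 10.875 − (2.375)² = 5.234375
SD(N) = √5.234375 ≈ 2.288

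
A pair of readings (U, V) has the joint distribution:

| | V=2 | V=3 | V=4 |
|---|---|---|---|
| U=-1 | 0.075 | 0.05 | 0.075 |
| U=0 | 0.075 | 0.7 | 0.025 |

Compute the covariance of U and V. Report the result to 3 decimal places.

E[U] = -0.2,  E[V] = 2.95
E[UV] = -0.6
Cov(U,V) = E[UV] − E[U]E[V] = -0.6 − (-0.2)(2.95) = -0.01

-0.010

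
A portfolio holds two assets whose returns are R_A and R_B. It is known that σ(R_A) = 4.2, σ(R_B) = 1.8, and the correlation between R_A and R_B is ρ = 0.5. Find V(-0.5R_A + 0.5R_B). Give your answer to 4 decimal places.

V(R_A) = (4.2)² = 17.64;  V(R_B) = (1.8)² = 3.24
Cov(R_A,R_B) = ρ·σ(R_A)·σ(R_B) = 0.5·4.2·1.8 = 3.78
V(-0.5R_A + 0.5R_B) = (-0.5)²·V(R_A) + (0.5)²·V(R_B) + 2·(-0.5)·(0.5)·Cov(R_A,R_B)
= 0.25·17.64 + 0.25·3.24 + -0.5·3.78 = 3.33

3.3300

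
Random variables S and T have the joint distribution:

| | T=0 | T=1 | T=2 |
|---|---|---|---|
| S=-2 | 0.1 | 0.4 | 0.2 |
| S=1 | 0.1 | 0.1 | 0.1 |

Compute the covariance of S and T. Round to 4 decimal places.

-0.0900

E[S] = -1.1,  E[T] = 1.1
E[ST] = -1.3
cov(S,T) = E[ST] − E[S]E[T] = -1.3 − (-1.1)(1.1) = -0.09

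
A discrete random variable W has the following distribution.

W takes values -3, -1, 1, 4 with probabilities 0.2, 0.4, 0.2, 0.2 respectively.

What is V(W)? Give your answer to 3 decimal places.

E[W] = (-3)(0.2) + (-1)(0.4) + (1)(0.2) + (4)(0.2) = 0
E[W²] = (-3)²(0.2) + (-1)²(0.4) + (1)²(0.2) + (4)²(0.2) = 5.6
V(W) = E[W²] − (E[W])² = 5.6 − (0)² = 5.6

5.600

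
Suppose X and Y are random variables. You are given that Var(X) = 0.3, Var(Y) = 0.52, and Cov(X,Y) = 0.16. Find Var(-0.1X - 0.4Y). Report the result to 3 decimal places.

0.099

Var(-0.1X - 0.4Y) = (-0.1)²·Var(X) + (-0.4)²·Var(Y) + 2·(-0.1)·(-0.4)·Cov(X,Y)
= 0.01·0.3 + 0.16·0.52 + 0.08·0.16 = 0.099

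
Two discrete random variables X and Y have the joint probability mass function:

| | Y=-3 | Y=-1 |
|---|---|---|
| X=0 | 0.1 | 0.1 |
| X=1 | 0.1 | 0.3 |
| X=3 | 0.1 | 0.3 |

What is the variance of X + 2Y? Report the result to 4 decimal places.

5.4400

E[X] = 1.6,  E[Y] = -1.6,  E[XY] = -2.4
Var(X) = 4 − (1.6)² = 1.44;  Var(Y) = 3.4 − (-1.6)² = 0.84
Cov(X,Y) = -2.4 − (1.6)(-1.6) = 0.16
Var(X + 2Y) = (1)²·1.44 + (2)²·0.84 + 2·(1)·(2)·0.16 = 5.44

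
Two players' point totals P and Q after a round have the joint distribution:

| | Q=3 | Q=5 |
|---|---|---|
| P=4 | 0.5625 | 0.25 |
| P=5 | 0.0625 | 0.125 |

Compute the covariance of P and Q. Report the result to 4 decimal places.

E[P] = 4.1875,  E[Q] = 3.75
E[PQ] = 15.8125
cov(P,Q) = E[PQ] − E[P]E[Q] = 15.8125 − (4.1875)(3.75) = 0.109375

0.1094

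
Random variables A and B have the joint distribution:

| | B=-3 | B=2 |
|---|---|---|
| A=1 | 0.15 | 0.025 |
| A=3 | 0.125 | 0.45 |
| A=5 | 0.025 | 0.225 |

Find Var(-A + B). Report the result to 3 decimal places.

E[A] = 3.15,  E[B] = 0.5,  E[AB] = 3.05
Var(A) = 11.6 − (3.15)² = 1.6775;  Var(B) = 5.5 − (0.5)² = 5.25
Cov(A,B) = 3.05 − (3.15)(0.5) = 1.475
Var(-A + B) = (-1)²·1.6775 + (1)²·5.25 + 2·(-1)·(1)·1.475 = 3.9775

3.978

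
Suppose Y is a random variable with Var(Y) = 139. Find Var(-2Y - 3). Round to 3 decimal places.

556.000

Var(-2Y - 3) = (-2)²·Var(Y) = 4·139 = 556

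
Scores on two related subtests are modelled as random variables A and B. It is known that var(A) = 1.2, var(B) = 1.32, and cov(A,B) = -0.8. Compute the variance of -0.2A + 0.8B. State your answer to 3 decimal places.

1.149

var(-0.2A + 0.8B) = (-0.2)²·var(A) + (0.8)²·var(B) + 2·(-0.2)·(0.8)·cov(A,B)
= 0.04·1.2 + 0.64·1.32 + -0.32·-0.8 = 1.1488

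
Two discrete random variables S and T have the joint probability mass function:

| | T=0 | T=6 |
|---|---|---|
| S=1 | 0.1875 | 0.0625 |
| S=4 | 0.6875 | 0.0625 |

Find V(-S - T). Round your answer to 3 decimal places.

E[S] = 3.25,  E[T] = 0.75,  E[ST] = 1.875
V(S) = 12.25 − (3.25)² = 1.6875;  V(T) = 4.5 − (0.75)² = 3.9375
Cov(S,T) = 1.875 − (3.25)(0.75) = -0.5625
V(-S - T) = (-1)²·1.6875 + (-1)²·3.9375 + 2·(-1)·(-1)·-0.5625 = 4.5

4.500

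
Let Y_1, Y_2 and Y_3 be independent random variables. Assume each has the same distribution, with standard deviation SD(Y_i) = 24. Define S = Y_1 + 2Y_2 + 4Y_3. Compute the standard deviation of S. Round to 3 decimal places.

Var(Y_i) = (24)² = 576
By independence, Var(S) = (1)²Var(Y_1) + (2)²Var(Y_2) + (4)²Var(Y_3)
= (1)²·576 + (2)²·576 + (4)²·576 = 12096
SD(S) = √12096 ≈ 109.982

109.982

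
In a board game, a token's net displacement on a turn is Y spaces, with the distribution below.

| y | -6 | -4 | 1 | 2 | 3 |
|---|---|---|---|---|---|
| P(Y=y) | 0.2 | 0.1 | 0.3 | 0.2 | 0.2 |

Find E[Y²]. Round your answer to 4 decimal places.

E[Y²] = (-6)²(0.2) + (-4)²(0.1) + (1)²(0.3) + (2)²(0.2) + (3)²(0.2) = 11.7

11.7000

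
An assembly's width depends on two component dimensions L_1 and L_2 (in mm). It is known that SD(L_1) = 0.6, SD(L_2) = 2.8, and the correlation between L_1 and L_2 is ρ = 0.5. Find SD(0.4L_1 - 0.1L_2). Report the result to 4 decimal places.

V(L_1) = (0.6)² = 0.36;  V(L_2) = (2.8)² = 7.84
Cov(L_1,L_2) = ρ·SD(L_1)·SD(L_2) = 0.5·0.6·2.8 = 0.84
V(0.4L_1 - 0.1L_2) = (0.4)²·V(L_1) + (-0.1)²·V(L_2) + 2·(0.4)·(-0.1)·Cov(L_1,L_2)
= 0.16·0.36 + 0.01·7.84 + -0.08·0.84 = 0.0688
SD(0.4L_1 - 0.1L_2) = √0.0688 ≈ 0.2623

0.2623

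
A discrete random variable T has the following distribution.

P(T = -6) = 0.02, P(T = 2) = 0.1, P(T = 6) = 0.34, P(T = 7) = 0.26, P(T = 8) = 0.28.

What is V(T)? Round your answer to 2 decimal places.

5.83

E[T] = (-6)(0.02) + (2)(0.1) + (6)(0.34) + (7)(0.26) + (8)(0.28) = 6.18
E[T²] = (-6)²(0.02) + (2)²(0.1) + (6)²(0.34) + (7)²(0.26) + (8)²(0.28) = 44.02
V(T) = E[T²] − (E[T])² = 44.02 − (6.18)² = 5.8276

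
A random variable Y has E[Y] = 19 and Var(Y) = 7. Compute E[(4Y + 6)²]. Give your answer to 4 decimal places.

E[4Y + 6] = 4·19 + 6 = 82
Var(4Y + 6) = (4)²·7 = 112
E[(4Y + 6)²] = Var((4Y + 6)) + (E[(4Y + 6)])² = 112 + (82)² = 6836

6836.0000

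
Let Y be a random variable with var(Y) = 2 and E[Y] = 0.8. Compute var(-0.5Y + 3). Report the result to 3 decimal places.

var(-0.5Y + 3) = (-0.5)²·var(Y) = 0.25·2 = 0.5

0.500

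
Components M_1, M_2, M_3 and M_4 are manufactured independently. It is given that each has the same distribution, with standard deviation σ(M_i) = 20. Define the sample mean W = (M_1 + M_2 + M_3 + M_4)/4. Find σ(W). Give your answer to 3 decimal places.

V(M_i) = (20)² = 400
By independence, V(W) = (0.25)²V(M_1) + (0.25)²V(M_2) + (0.25)²V(M_3) + (0.25)²V(M_4)
= (0.25)²·400 + (0.25)²·400 + (0.25)²·400 + (0.25)²·400 = 100
σ(W) = √100 ≈ 10.000

10.000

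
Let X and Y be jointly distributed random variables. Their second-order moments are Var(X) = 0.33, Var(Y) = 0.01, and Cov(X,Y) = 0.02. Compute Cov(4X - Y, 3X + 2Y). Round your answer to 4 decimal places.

4.0400

Cov(4X - Y, 3X + 2Y) = (4)(3)Var(X) + (-1)(2)Var(Y) + [(4)(2) + (-1)(3)]Cov(X,Y)
= 12·0.33 + -2·0.01 + 5·0.02 = 4.04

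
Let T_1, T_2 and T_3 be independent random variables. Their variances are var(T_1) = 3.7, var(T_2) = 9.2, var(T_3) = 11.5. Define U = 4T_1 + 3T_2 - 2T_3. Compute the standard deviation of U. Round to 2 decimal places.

13.71

By independence, var(U) = (4)²var(T_1) + (3)²var(T_2) + (-2)²var(T_3)
= (4)²·3.7 + (3)²·9.2 + (-2)²·11.5 = 188
SD(U) = √188 ≈ 13.71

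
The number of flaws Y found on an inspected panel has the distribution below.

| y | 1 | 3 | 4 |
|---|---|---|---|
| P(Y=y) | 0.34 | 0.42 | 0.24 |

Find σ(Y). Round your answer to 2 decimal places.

E[Y] = (1)(0.34) + (3)(0.42) + (4)(0.24) = 2.56
E[Y²] = (1)²(0.34) + (3)²(0.42) + (4)²(0.24) = 7.96
Var(Y) = E[Y²] − (E[Y])² = 7.96 − (2.56)² = 1.4064
σ(Y) = √1.4064 ≈ 1.19

1.19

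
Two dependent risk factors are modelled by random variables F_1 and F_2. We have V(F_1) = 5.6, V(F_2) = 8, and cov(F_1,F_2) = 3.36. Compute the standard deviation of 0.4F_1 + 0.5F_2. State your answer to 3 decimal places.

2.059

V(0.4F_1 + 0.5F_2) = (0.4)²·V(F_1) + (0.5)²·V(F_2) + 2·(0.4)·(0.5)·cov(F_1,F_2)
= 0.16·5.6 + 0.25·8 + 0.4·3.36 = 4.24
SD(0.4F_1 + 0.5F_2) = √4.24 ≈ 2.059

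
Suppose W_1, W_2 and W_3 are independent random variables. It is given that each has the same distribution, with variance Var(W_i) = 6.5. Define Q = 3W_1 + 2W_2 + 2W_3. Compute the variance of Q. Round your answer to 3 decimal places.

By independence, Var(Q) = (3)²Var(W_1) + (2)²Var(W_2) + (2)²Var(W_3)
= (3)²·6.5 + (2)²·6.5 + (2)²·6.5 = 110.5

110.500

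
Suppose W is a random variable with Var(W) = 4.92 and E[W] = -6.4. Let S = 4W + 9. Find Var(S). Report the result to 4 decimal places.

Var(4W + 9) = (4)²·Var(W) = 16·4.92 = 78.72

78.7200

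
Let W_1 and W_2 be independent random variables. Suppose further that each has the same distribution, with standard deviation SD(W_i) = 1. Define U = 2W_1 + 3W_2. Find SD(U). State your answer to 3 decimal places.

Var(W_i) = (1)² = 1
By independence, Var(U) = (2)²Var(W_1) + (3)²Var(W_2)
= (2)²·1 + (3)²·1 = 13
SD(U) = √13 ≈ 3.606

3.606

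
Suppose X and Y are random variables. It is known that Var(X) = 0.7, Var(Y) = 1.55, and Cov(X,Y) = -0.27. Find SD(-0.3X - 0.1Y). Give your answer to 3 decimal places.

Var(-0.3X - 0.1Y) = (-0.3)²·Var(X) + (-0.1)²·Var(Y) + 2·(-0.3)·(-0.1)·Cov(X,Y)
= 0.09·0.7 + 0.01·1.55 + 0.06·-0.27 = 0.0623
SD(-0.3X - 0.1Y) = √0.0623 ≈ 0.250

0.250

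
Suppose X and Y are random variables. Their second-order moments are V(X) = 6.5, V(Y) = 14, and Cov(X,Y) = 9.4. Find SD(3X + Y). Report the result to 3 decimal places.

11.353

V(3X + Y) = (3)²·V(X) + (1)²·V(Y) + 2·(3)·(1)·Cov(X,Y)
= 9·6.5 + 1·14 + 6·9.4 = 128.9
SD(3X + Y) = √128.9 ≈ 11.353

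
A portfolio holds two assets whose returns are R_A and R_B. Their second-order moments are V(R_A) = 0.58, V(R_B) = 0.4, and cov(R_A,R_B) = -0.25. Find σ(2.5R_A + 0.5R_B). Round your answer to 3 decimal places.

1.761

V(2.5R_A + 0.5R_B) = (2.5)²·V(R_A) + (0.5)²·V(R_B) + 2·(2.5)·(0.5)·cov(R_A,R_B)
= 6.25·0.58 + 0.25·0.4 + 2.5·-0.25 = 3.1
σ(2.5R_A + 0.5R_B) = √3.1 ≈ 1.761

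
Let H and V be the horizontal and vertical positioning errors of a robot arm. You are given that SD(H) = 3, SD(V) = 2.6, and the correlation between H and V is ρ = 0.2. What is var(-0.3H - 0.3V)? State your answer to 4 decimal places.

1.6992

var(H) = (3)² = 9;  var(V) = (2.6)² = 6.76
Cov(H,V) = ρ·SD(H)·SD(V) = 0.2·3·2.6 = 1.56
var(-0.3H - 0.3V) = (-0.3)²·var(H) + (-0.3)²·var(V) + 2·(-0.3)·(-0.3)·Cov(H,V)
= 0.09·9 + 0.09·6.76 + 0.18·1.56 = 1.6992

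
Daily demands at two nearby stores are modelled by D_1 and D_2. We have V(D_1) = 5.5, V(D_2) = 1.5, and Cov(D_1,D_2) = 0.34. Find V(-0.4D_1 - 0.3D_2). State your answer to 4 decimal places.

V(-0.4D_1 - 0.3D_2) = (-0.4)²·V(D_1) + (-0.3)²·V(D_2) + 2·(-0.4)·(-0.3)·Cov(D_1,D_2)
= 0.16·5.5 + 0.09·1.5 + 0.24·0.34 = 1.0966

1.0966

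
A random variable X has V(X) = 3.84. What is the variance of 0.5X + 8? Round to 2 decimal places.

0.96

V(0.5X + 8) = (0.5)²·V(X) = 0.25·3.84 = 0.96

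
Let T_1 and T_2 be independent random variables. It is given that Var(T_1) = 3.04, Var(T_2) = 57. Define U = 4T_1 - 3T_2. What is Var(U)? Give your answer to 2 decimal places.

561.64

By independence, Var(U) = (4)²Var(T_1) + (-3)²Var(T_2)
= (4)²·3.04 + (-3)²·57 = 561.64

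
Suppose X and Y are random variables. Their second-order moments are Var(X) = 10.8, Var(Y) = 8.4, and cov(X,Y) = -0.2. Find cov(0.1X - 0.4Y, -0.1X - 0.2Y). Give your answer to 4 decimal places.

cov(0.1X - 0.4Y, -0.1X - 0.2Y) = (0.1)(-0.1)Var(X) + (-0.4)(-0.2)Var(Y) + [(0.1)(-0.2) + (-0.4)(-0.1)]cov(X,Y)
= -0.01·10.8 + 0.08·8.4 + 0.02·-0.2 = 0.56

0.5600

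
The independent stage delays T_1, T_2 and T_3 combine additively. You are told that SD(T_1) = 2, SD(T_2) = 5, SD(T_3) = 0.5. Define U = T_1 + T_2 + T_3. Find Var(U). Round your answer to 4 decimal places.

Var(T_1) = 4, Var(T_2) = 25, Var(T_3) = 0.25
By independence, Var(U) = (1)²Var(T_1) + (1)²Var(T_2) + (1)²Var(T_3)
= (1)²·4 + (1)²·25 + (1)²·0.25 = 29.25

29.2500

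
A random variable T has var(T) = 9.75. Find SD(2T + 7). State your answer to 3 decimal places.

6.245

var(2T + 7) = (2)²·9.75 = 39
SD(2T + 7) = √39 ≈ 6.245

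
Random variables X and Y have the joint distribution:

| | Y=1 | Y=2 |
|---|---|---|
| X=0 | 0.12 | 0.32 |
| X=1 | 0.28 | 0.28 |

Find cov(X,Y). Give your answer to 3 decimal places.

E[X] = 0.56,  E[Y] = 1.6
E[XY] = 0.84
cov(X,Y) = E[XY] − E[X]E[Y] = 0.84 − (0.56)(1.6) = -0.056

-0.056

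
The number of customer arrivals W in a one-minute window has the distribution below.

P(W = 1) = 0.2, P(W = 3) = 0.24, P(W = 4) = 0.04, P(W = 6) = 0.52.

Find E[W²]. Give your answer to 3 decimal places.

21.720

E[W²] = (1)²(0.2) + (3)²(0.24) + (4)²(0.04) + (6)²(0.52) = 21.72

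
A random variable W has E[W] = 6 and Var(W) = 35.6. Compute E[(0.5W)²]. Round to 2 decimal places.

17.90

E[0.5W] = 0.5·6 = 3
Var(0.5W) = (0.5)²·35.6 = 8.9
E[(0.5W)²] = Var((0.5W)) + (E[(0.5W)])² = 8.9 + (3)² = 17.9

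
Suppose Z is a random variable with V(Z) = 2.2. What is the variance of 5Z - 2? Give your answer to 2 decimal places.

V(5Z - 2) = (5)²·V(Z) = 25·2.2 = 55

55.00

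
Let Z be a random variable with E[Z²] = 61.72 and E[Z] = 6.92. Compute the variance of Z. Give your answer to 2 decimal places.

13.83

var(Z) = 61.72 − (6.92)² = 13.8336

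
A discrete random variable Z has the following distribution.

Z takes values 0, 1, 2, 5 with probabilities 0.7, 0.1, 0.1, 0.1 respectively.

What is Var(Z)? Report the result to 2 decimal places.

2.36

E[Z] = (0)(0.7) + (1)(0.1) + (2)(0.1) + (5)(0.1) = 0.8
E[Z²] = (0)²(0.7) + (1)²(0.1) + (2)²(0.1) + (5)²(0.1) = 3
Var(Z) = E[Z²] − (E[Z])² = 3 − (0.8)² = 2.36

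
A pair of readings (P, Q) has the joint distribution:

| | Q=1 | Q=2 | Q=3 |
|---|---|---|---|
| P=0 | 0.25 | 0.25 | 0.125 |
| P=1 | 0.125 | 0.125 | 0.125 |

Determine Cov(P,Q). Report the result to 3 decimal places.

E[P] = 0.375,  E[Q] = 1.875
E[PQ] = 0.75
Cov(P,Q) = E[PQ] − E[P]E[Q] = 0.75 − (0.375)(1.875) = 0.046875

0.047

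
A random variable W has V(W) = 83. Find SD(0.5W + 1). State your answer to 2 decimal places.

4.56

V(0.5W + 1) = (0.5)²·83 = 20.75
SD(0.5W + 1) = √20.75 ≈ 4.56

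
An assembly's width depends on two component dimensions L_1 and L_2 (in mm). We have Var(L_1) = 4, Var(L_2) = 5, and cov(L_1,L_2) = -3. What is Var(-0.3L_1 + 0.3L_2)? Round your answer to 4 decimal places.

Var(-0.3L_1 + 0.3L_2) = (-0.3)²·Var(L_1) + (0.3)²·Var(L_2) + 2·(-0.3)·(0.3)·cov(L_1,L_2)
= 0.09·4 + 0.09·5 + -0.18·-3 = 1.35

1.3500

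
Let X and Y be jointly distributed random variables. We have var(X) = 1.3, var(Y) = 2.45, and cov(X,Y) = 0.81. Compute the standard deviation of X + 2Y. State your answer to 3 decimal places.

3.787

var(X + 2Y) = (1)²·var(X) + (2)²·var(Y) + 2·(1)·(2)·cov(X,Y)
= 1·1.3 + 4·2.45 + 4·0.81 = 14.34
sd(X + 2Y) = √14.34 ≈ 3.787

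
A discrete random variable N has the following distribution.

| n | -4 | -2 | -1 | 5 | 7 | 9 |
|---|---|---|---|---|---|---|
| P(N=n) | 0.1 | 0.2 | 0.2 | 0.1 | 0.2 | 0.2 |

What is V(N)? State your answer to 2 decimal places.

E[N] = (-4)(0.1) + (-2)(0.2) + (-1)(0.2) + (5)(0.1) + (7)(0.2) + (9)(0.2) = 2.7
E[N²] = (-4)²(0.1) + (-2)²(0.2) + (-1)²(0.2) + (5)²(0.1) + (7)²(0.2) + (9)²(0.2) = 31.1
V(N) = E[N²] − (E[N])² = 31.1 − (2.7)² = 23.81

23.81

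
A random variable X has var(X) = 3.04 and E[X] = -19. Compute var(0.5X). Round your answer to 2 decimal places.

var(0.5X) = (0.5)²·var(X) = 0.25·3.04 = 0.76

0.76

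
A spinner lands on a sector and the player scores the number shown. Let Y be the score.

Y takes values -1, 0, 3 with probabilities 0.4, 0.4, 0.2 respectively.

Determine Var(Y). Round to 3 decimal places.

E[Y] = (-1)(0.4) + (0)(0.4) + (3)(0.2) = 0.2
E[Y²] = (-1)²(0.4) + (0)²(0.4) + (3)²(0.2) = 2.2
Var(Y) = E[Y²] − (E[Y])² = 2.2 − (0.2)² = 2.16

2.160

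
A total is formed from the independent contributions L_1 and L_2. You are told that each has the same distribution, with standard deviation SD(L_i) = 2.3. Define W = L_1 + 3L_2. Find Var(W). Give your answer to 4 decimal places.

Var(L_i) = (2.3)² = 5.29
By independence, Var(W) = (1)²Var(L_1) + (3)²Var(L_2)
= (1)²·5.29 + (3)²·5.29 = 52.9

52.9000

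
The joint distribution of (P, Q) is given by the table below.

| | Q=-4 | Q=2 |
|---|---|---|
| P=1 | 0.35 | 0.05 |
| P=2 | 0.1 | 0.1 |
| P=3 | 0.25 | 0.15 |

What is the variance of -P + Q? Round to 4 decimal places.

E[P] = 2,  E[Q] = -2.2,  E[PQ] = -3.8
Var(P) = 4.8 − (2)² = 0.8;  Var(Q) = 12.4 − (-2.2)² = 7.56
Cov(P,Q) = -3.8 − (2)(-2.2) = 0.6
Var(-P + Q) = (-1)²·0.8 + (1)²·7.56 + 2·(-1)·(1)·0.6 = 7.16

7.1600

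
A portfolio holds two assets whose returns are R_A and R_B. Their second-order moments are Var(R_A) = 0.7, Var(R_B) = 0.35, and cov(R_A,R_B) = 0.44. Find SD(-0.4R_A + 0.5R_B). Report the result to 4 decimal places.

0.1533

Var(-0.4R_A + 0.5R_B) = (-0.4)²·Var(R_A) + (0.5)²·Var(R_B) + 2·(-0.4)·(0.5)·cov(R_A,R_B)
= 0.16·0.7 + 0.25·0.35 + -0.4·0.44 = 0.0235
SD(-0.4R_A + 0.5R_B) = √0.0235 ≈ 0.1533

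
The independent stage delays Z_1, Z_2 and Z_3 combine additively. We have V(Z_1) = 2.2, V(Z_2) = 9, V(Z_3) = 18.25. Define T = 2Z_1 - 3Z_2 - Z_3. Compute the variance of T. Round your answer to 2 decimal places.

By independence, V(T) = (2)²V(Z_1) + (-3)²V(Z_2) + (-1)²V(Z_3)
= (2)²·2.2 + (-3)²·9 + (-1)²·18.25 = 108.05

108.05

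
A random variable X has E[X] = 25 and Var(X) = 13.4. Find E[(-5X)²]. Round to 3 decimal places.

E[-5X] = -5·25 = -125
Var(-5X) = (-5)²·13.4 = 335
E[(-5X)²] = Var((-5X)) + (E[(-5X)])² = 335 + (-125)² = 15960

15960.000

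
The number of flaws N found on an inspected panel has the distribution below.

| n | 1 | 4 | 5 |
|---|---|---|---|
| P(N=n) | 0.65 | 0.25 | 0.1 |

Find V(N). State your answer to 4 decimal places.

E[N] = (1)(0.65) + (4)(0.25) + (5)(0.1) = 2.15
E[N²] = (1)²(0.65) + (4)²(0.25) + (5)²(0.1) = 7.15
V(N) = E[N²] − (E[N])² = 7.15 − (2.15)² = 2.5275

2.5275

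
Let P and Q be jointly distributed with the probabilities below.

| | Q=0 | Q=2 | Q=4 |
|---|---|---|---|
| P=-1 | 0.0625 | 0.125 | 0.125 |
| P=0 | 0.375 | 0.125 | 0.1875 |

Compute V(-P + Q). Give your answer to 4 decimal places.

3.5586

E[P] = -0.3125,  E[Q] = 1.75,  E[PQ] = -0.75
V(P) = 0.3125 − (-0.3125)² = 0.21484375;  V(Q) = 6 − (1.75)² = 2.9375
Cov(P,Q) = -0.75 − (-0.3125)(1.75) = -0.203125
V(-P + Q) = (-1)²·0.21484375 + (1)²·2.9375 + 2·(-1)·(1)·-0.203125 = 3.55859375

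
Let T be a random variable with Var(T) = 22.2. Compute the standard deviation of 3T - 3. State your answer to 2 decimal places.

14.14

Var(3T - 3) = (3)²·22.2 = 199.8
SD(3T - 3) = √199.8 ≈ 14.14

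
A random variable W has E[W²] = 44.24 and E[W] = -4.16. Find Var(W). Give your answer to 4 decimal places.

Var(W) = 44.24 − (-4.16)² = 26.9344

26.9344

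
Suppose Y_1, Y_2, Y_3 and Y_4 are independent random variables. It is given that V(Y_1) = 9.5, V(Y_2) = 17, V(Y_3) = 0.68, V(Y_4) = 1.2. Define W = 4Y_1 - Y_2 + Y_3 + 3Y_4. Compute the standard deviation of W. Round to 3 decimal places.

By independence, V(W) = (4)²V(Y_1) + (-1)²V(Y_2) + (1)²V(Y_3) + (3)²V(Y_4)
= (4)²·9.5 + (-1)²·17 + (1)²·0.68 + (3)²·1.2 = 180.48
SD(W) = √180.48 ≈ 13.434

13.434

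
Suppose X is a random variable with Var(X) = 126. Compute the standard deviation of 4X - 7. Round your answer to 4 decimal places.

Var(4X - 7) = (4)²·126 = 2016
σ(4X - 7) = √2016 ≈ 44.8999

44.8999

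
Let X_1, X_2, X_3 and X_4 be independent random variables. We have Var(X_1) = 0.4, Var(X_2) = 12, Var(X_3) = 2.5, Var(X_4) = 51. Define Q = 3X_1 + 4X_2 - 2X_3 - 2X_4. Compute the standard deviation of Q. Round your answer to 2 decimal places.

By independence, Var(Q) = (3)²Var(X_1) + (4)²Var(X_2) + (-2)²Var(X_3) + (-2)²Var(X_4)
= (3)²·0.4 + (4)²·12 + (-2)²·2.5 + (-2)²·51 = 409.6
SD(Q) = √409.6 ≈ 20.24

20.24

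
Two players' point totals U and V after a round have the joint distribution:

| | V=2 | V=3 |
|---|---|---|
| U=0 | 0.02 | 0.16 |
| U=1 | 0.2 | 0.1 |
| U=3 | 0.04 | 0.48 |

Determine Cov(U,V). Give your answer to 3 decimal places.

0.164

E[U] = 1.86,  E[V] = 2.74
E[UV] = 5.26
Cov(U,V) = E[UV] − E[U]E[V] = 5.26 − (1.86)(2.74) = 0.1636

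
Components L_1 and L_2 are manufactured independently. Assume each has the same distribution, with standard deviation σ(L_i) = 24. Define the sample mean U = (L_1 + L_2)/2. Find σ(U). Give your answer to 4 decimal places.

16.9706

V(L_i) = (24)² = 576
By independence, V(U) = (0.5)²V(L_1) + (0.5)²V(L_2)
= (0.5)²·576 + (0.5)²·576 = 288
σ(U) = √288 ≈ 16.9706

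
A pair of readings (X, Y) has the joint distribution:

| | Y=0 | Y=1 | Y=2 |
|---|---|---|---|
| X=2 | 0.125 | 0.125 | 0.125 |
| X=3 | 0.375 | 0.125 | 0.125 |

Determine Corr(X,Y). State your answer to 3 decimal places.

-0.234

E[X] = 2.625,  E[Y] = 0.75
E[XY] = 1.875
Cov(X,Y) = E[XY] − E[X]E[Y] = 1.875 − (2.625)(0.75) = -0.09375
Var(X) = 0.234375,  Var(Y) = 0.6875
ρ = -0.09375 / √(0.234375·0.6875) ≈ -0.234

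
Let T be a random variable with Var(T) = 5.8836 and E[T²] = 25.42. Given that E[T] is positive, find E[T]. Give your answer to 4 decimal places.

4.4200

(E[T])² = E[T²] − Var(T) = 25.42 − 5.8836 = 19.5364
E[T] = √19.5364 = 4.42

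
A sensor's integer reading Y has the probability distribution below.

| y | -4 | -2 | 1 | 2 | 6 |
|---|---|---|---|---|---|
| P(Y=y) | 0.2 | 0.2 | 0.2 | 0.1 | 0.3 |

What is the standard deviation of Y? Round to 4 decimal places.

E[Y] = (-4)(0.2) + (-2)(0.2) + (1)(0.2) + (2)(0.1) + (6)(0.3) = 1
E[Y²] = (-4)²(0.2) + (-2)²(0.2) + (1)²(0.2) + (2)²(0.1) + (6)²(0.3) = 15.4
var(Y) = E[Y²] − (E[Y])² = 15.4 − (1)² = 14.4
σ(Y) = √14.4 ≈ 3.7947

3.7947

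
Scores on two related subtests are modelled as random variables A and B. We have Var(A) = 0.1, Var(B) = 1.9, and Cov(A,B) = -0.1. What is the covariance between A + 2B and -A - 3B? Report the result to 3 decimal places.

-11.000

Cov(A + 2B, -A - 3B) = (1)(-1)Var(A) + (2)(-3)Var(B) + [(1)(-3) + (2)(-1)]Cov(A,B)
= -1·0.1 + -6·1.9 + -5·-0.1 = -11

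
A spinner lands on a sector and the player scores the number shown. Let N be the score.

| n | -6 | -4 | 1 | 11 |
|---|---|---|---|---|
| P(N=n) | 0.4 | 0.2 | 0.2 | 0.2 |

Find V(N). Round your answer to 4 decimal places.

E[N] = (-6)(0.4) + (-4)(0.2) + (1)(0.2) + (11)(0.2) = -0.8
E[N²] = (-6)²(0.4) + (-4)²(0.2) + (1)²(0.2) + (11)²(0.2) = 42
V(N) = E[N²] − (E[N])² = 42 − (-0.8)² = 41.36

41.3600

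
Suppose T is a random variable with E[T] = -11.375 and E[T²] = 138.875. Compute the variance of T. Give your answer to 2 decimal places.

Var(T) = 138.875 − (-11.375)² = 9.484375

9.48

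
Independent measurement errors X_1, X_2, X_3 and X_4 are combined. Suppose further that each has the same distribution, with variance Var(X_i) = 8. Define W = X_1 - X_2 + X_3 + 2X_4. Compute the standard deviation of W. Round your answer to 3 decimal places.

By independence, Var(W) = (1)²Var(X_1) + (-1)²Var(X_2) + (1)²Var(X_3) + (2)²Var(X_4)
= (1)²·8 + (-1)²·8 + (1)²·8 + (2)²·8 = 56
σ(W) = √56 ≈ 7.483

7.483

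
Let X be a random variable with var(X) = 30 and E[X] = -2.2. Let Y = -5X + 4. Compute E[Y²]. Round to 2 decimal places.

975.00

E[-5X + 4] = -5·-2.2 + 4 = 15
var(-5X + 4) = (-5)²·30 = 750
E[Y²] = var(Y) + (E[Y])² = 750 + (15)² = 975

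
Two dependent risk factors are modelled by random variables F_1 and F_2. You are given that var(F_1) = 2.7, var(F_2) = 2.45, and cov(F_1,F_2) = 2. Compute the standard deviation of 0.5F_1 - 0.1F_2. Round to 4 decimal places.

0.7068

var(0.5F_1 - 0.1F_2) = (0.5)²·var(F_1) + (-0.1)²·var(F_2) + 2·(0.5)·(-0.1)·cov(F_1,F_2)
= 0.25·2.7 + 0.01·2.45 + -0.1·2 = 0.4995
sd(0.5F_1 - 0.1F_2) = √0.4995 ≈ 0.7068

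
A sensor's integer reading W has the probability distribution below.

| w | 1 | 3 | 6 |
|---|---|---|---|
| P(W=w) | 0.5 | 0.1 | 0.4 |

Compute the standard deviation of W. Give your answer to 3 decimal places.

E[W] = (1)(0.5) + (3)(0.1) + (6)(0.4) = 3.2
E[W²] = (1)²(0.5) + (3)²(0.1) + (6)²(0.4) = 15.8
Var(W) = E[W²] − (E[W])² = 15.8 − (3.2)² = 5.56
σ(W) = √5.56 ≈ 2.358

2.358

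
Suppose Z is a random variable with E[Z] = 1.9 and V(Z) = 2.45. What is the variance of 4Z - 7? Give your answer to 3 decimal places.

V(4Z - 7) = (4)²·V(Z) = 16·2.45 = 39.2

39.200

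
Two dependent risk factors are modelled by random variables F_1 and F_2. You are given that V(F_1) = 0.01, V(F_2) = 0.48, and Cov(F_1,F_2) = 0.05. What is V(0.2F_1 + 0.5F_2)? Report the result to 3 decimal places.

V(0.2F_1 + 0.5F_2) = (0.2)²·V(F_1) + (0.5)²·V(F_2) + 2·(0.2)·(0.5)·Cov(F_1,F_2)
= 0.04·0.01 + 0.25·0.48 + 0.2·0.05 = 0.1304

0.130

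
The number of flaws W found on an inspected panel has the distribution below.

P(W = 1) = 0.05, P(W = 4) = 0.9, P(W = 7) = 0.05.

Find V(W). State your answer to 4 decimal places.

0.9000

E[W] = (1)(0.05) + (4)(0.9) + (7)(0.05) = 4
E[W²] = (1)²(0.05) + (4)²(0.9) + (7)²(0.05) = 16.9
V(W) = E[W²] − (E[W])² = 16.9 − (4)² = 0.9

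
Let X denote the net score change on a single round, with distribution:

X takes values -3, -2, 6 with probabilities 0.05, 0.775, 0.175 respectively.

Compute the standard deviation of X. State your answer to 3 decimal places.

E[X] = (-3)(0.05) + (-2)(0.775) + (6)(0.175) = -0.65
E[X²] = (-3)²(0.05) + (-2)²(0.775) + (6)²(0.175) = 9.85
V(X) = E[X²] − (E[X])² = 9.85 − (-0.65)² = 9.4275
sd(X) = √9.4275 ≈ 3.070

3.070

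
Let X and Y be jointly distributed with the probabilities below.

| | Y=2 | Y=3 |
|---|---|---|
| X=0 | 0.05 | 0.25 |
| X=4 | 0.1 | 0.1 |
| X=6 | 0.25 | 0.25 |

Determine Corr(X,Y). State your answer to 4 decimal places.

-0.2983

E[X] = 3.8,  E[Y] = 2.6
E[XY] = 9.5
Cov(X,Y) = E[XY] − E[X]E[Y] = 9.5 − (3.8)(2.6) = -0.38
Var(X) = 6.76,  Var(Y) = 0.24
ρ = -0.38 / √(6.76·0.24) ≈ -0.2983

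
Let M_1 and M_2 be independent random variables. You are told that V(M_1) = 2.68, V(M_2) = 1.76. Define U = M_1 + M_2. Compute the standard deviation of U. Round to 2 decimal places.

By independence, V(U) = (1)²V(M_1) + (1)²V(M_2)
= (1)²·2.68 + (1)²·1.76 = 4.44
sd(U) = √4.44 ≈ 2.11

2.11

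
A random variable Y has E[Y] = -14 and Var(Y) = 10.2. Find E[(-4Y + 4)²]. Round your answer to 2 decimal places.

3763.20

E[-4Y + 4] = -4·-14 + 4 = 60
Var(-4Y + 4) = (-4)²·10.2 = 163.2
E[(-4Y + 4)²] = Var((-4Y + 4)) + (E[(-4Y + 4)])² = 163.2 + (60)² = 3763.2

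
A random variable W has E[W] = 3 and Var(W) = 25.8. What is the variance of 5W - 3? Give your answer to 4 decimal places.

Var(5W - 3) = (5)²·Var(W) = 25·25.8 = 645

645.0000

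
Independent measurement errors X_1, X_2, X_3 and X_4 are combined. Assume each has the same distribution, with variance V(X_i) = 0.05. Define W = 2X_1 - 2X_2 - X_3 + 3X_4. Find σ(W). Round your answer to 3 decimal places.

By independence, V(W) = (2)²V(X_1) + (-2)²V(X_2) + (-1)²V(X_3) + (3)²V(X_4)
= (2)²·0.05 + (-2)²·0.05 + (-1)²·0.05 + (3)²·0.05 = 0.9
σ(W) = √0.9 ≈ 0.949

0.949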